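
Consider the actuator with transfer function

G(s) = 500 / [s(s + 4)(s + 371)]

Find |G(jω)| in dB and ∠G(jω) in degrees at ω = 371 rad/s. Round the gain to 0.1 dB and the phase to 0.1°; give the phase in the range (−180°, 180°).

-103.2 dB, 135.6°

At s = jω = j371:
pole (s+4): 4 + j371 → |·| = √(4²+371²) = √137657 ≈ 371.02, ∠ = arctan(371/4) ≈ 89.38°
pole (s+371): 371 + j371 → |·| = √(371²+371²) = √275282 ≈ 524.67, ∠ = arctan(371/371) ≈ 45.00°
pole at origin: |s| = 371, ∠ = 90.00° (in denominator)
|G| = 500 / 7.222e+07 ≈ 6.9233e-06
Gain = 20 log₁₀(6.9233e-06) ≈ -103.19 dB
∠G = 0.00° − 224.38° = -224.38° ≡ 135.62° (principal value)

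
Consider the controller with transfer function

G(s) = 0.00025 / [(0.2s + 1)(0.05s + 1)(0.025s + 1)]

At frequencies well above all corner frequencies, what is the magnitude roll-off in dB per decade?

Each pole contributes −20 dB/decade at high frequency; each zero contributes +20 dB/decade.
Net: 0 zero(s) − 3 pole(s) → -60 dB/decade.

-60 dB/decade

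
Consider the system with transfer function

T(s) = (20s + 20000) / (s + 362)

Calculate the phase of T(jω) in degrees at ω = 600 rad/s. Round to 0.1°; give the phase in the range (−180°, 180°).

Substitute s = j600:
Numerator: 20(j600) + 20000 = 20000 + j12000
Denominator: (j600) + 362 = 362 + j600
|N| = √(20000² + 12000²) ≈ 23324, ∠N ≈ 30.96°
|D| = √(362² + 600²) ≈ 700.75, ∠D ≈ 58.90°
∠T = 30.96° − 58.90° = -27.94°

-27.9°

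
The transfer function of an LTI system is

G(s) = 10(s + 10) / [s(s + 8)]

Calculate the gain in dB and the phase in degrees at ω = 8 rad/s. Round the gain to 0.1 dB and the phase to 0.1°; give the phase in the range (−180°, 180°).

3.0 dB, -96.3°

At s = jω = j8:
zero (s+10): 10 + j8 → |·| = √(10²+8²) = √164 ≈ 12.806, ∠ = arctan(8/10) ≈ 38.66°
pole (s+8): 8 + j8 → |·| = √(8²+8²) = √128 ≈ 11.314, ∠ = arctan(8/8) ≈ 45.00°
pole at origin: |s| = 8, ∠ = 90.00° (in denominator)
|G| = 10 · 12.806 / 90.512 ≈ 1.4148
Gain = 20 log₁₀(1.4148) ≈ 3.01 dB
∠G = 38.66° − 135.00° = -96.34°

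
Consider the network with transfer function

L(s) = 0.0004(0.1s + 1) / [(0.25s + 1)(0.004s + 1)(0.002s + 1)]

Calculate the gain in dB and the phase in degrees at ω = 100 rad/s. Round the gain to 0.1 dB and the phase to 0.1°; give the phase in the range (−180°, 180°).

At ω = 100 rad/s:
zero (1 + j100·0.1) = 1 + j10 → |·| ≈ 10.05, ∠ ≈ 84.29°
pole (1 + j100·0.25) = 1 + j25 → |·| ≈ 25.02, ∠ ≈ 87.71°
pole (1 + j100·0.004) = 1 + j0.4 → |·| ≈ 1.077, ∠ ≈ 21.80°
pole (1 + j100·0.002) = 1 + j0.2 → |·| ≈ 1.0198, ∠ ≈ 11.31°
|L| = 0.0004 · 10.05 / (25.02 · 1.077 · 1.0198) ≈ 0.00014629
Gain = 20 log₁₀(0.00014629) ≈ -76.70 dB
∠L = (84.29°) − (87.71° + 21.80° + 11.31°) = -36.53°

-76.7 dB, -36.5°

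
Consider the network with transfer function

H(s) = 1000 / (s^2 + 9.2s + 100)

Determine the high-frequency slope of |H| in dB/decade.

Each pole contributes −20 dB/decade at high frequency; each zero contributes +20 dB/decade.
Net: 0 zero(s) − 2 pole(s) → -40 dB/decade.

-40 dB/decade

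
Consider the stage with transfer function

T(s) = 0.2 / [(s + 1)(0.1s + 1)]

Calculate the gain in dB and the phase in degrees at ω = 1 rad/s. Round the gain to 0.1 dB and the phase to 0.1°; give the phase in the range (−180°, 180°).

At ω = 1 rad/s:
pole (1 + j1·1) = 1 + j1 → |·| ≈ 1.4142, ∠ ≈ 45.00°
pole (1 + j1·0.1) = 1 + j0.1 → |·| ≈ 1.005, ∠ ≈ 5.71°
|T| = 0.2 · 1 / (1.4142 · 1.005) ≈ 0.14072
Gain = 20 log₁₀(0.14072) ≈ -17.03 dB
∠T = (0°) − (45.00° + 5.71°) = -50.71°

-17.0 dB, -50.7°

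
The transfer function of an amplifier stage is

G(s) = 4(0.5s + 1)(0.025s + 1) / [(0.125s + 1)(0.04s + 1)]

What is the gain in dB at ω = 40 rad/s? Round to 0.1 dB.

At ω = 40 rad/s:
zero (1 + j40·0.5) = 1 + j20 → |·| ≈ 20.025, ∠ ≈ 87.14°
zero (1 + j40·0.025) = 1 + j1 → |·| ≈ 1.4142, ∠ ≈ 45.00°
pole (1 + j40·0.125) = 1 + j5 → |·| ≈ 5.099, ∠ ≈ 78.69°
pole (1 + j40·0.04) = 1 + j1.6 → |·| ≈ 1.8868, ∠ ≈ 57.99°
|G| = 4 · 20.025 · 1.4142 / (5.099 · 1.8868) ≈ 11.774
Gain = 20 log₁₀(11.774) ≈ 21.42 dB

21.4 dB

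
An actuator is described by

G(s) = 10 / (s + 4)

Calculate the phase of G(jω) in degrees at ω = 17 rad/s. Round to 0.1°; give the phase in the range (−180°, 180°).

-76.8°

Substitute s = j17:
Numerator: 10 = 10 + j0
Denominator: (j17) + 4 = 4 + j17
|N| = √(10² + 0²) ≈ 10, ∠N ≈ 0.00°
|D| = √(4² + 17²) ≈ 17.464, ∠D ≈ 76.76°
∠G = 0.00° − 76.76° = -76.76°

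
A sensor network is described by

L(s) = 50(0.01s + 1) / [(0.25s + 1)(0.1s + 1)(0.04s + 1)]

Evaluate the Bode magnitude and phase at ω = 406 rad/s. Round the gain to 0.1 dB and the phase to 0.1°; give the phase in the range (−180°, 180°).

At ω = 406 rad/s:
zero (1 + j406·0.01) = 1 + j4.06 → |·| ≈ 4.1813, ∠ ≈ 76.16°
pole (1 + j406·0.25) = 1 + j101.5 → |·| ≈ 101.5, ∠ ≈ 89.44°
pole (1 + j406·0.1) = 1 + j40.6 → |·| ≈ 40.612, ∠ ≈ 88.59°
pole (1 + j406·0.04) = 1 + j16.24 → |·| ≈ 16.271, ∠ ≈ 86.48°
|L| = 50 · 4.1813 / (101.5 · 40.612 · 16.271) ≈ 0.0031171
Gain = 20 log₁₀(0.0031171) ≈ -50.12 dB
∠L = (76.16°) − (89.44° + 88.59° + 86.48°) = -188.35° ≡ 171.65° (principal value)

-50.1 dB, 171.7°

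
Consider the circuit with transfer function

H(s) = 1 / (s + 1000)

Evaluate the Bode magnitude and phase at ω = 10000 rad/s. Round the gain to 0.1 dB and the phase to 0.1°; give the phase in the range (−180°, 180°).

At s = jω = j10000:
pole (s+1000): 1000 + j10000 → |·| = √(1000²+10000²) = √101000000 ≈ 10050, ∠ = arctan(10000/1000) ≈ 84.29°
|H| = 1 / 10050 ≈ 9.9502e-05
Gain = 20 log₁₀(9.9502e-05) ≈ -80.04 dB
∠H = 0.00° − 84.29° = -84.29°

-80.0 dB, -84.3°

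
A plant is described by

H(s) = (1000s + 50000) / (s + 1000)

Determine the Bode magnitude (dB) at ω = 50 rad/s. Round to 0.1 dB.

Substitute s = j50:
Numerator: 1000(j50) + 50000 = 50000 + j50000
Denominator: (j50) + 1000 = 1000 + j50
|N| = √(50000² + 50000²) ≈ 70711, ∠N ≈ 45.00°
|D| = √(1000² + 50²) ≈ 1001.2, ∠D ≈ 2.86°
|H| = 70711 / 1001.2 ≈ 70.626
Gain = 20 log₁₀(70.626) ≈ 36.98 dB

37.0 dB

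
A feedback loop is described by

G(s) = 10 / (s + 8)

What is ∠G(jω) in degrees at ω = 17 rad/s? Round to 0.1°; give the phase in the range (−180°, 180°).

Substitute s = j17:
Numerator: 10 = 10 + j0
Denominator: (j17) + 8 = 8 + j17
|N| = √(10² + 0²) ≈ 10, ∠N ≈ 0.00°
|D| = √(8² + 17²) ≈ 18.788, ∠D ≈ 64.80°
∠G = 0.00° − 64.80° = -64.80°

-64.8°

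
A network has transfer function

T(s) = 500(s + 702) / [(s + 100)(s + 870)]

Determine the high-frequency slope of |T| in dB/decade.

Each pole contributes −20 dB/decade at high frequency; each zero contributes +20 dB/decade.
Net: 1 zero(s) − 2 pole(s) → -20 dB/decade.

-20 dB/decade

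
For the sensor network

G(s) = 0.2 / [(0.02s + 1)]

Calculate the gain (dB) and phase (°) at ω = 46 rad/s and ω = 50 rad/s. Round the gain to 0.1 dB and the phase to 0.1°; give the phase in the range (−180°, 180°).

At ω = 46 rad/s:
pole (1 + j46·0.02) = 1 + j0.92 → |·| ≈ 1.3588, ∠ ≈ 42.61°
|G| = 0.2 · 1 / (1.3588) ≈ 0.14719
Gain = 20 log₁₀(0.14719) ≈ -16.64 dB
∠G = (0°) − (42.61°) = -42.61°

At ω = 50 rad/s:
pole (1 + j50·0.02) = 1 + j1 → |·| ≈ 1.4142, ∠ ≈ 45.00°
|G| = 0.2 · 1 / (1.4142) ≈ 0.14142
Gain = 20 log₁₀(0.14142) ≈ -16.99 dB
∠G = (0°) − (45.00°) = -45.00°

ω = 46: -16.6 dB, -42.6°; ω = 50: -17.0 dB, -45.0°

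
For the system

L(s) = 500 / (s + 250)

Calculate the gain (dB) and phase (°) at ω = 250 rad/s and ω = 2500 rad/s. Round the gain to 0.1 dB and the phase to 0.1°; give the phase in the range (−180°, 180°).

ω = 250: 3.0 dB, -45.0°; ω = 2500: -14.0 dB, -84.3°

Substitute s = j250:
Numerator: 500 = 500 + j0
Denominator: (j250) + 250 = 250 + j250
|N| = √(500² + 0²) ≈ 500, ∠N ≈ 0.00°
|D| = √(250² + 250²) ≈ 353.55, ∠D ≈ 45.00°
|L| = 500 / 353.55 ≈ 1.4142
Gain = 20 log₁₀(1.4142) ≈ 3.01 dB
∠L = 0.00° − 45.00° = -45.00°

Substitute s = j2500:
Numerator: 500 = 500 + j0
Denominator: (j2500) + 250 = 250 + j2500
|N| = √(500² + 0²) ≈ 500, ∠N ≈ 0.00°
|D| = √(250² + 2500²) ≈ 2512.5, ∠D ≈ 84.29°
|L| = 500 / 2512.5 ≈ 0.199
Gain = 20 log₁₀(0.199) ≈ -14.02 dB
∠L = 0.00° − 84.29° = -84.29°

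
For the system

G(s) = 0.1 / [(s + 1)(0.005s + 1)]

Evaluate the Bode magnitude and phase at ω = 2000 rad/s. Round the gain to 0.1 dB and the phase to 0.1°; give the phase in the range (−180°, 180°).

-106.1 dB, -174.3°

At ω = 2000 rad/s:
pole (1 + j2000·1) = 1 + j2000 → |·| ≈ 2000, ∠ ≈ 89.97°
pole (1 + j2000·0.005) = 1 + j10 → |·| ≈ 10.05, ∠ ≈ 84.29°
|G| = 0.1 · 1 / (2000 · 10.05) ≈ 4.9751e-06
Gain = 20 log₁₀(4.9751e-06) ≈ -106.06 dB
∠G = (0°) − (89.97° + 84.29°) = -174.26°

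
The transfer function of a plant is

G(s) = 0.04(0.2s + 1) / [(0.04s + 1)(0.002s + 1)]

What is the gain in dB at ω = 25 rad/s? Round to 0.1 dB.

At ω = 25 rad/s:
zero (1 + j25·0.2) = 1 + j5 → |·| ≈ 5.099, ∠ ≈ 78.69°
pole (1 + j25·0.04) = 1 + j1 → |·| ≈ 1.4142, ∠ ≈ 45.00°
pole (1 + j25·0.002) = 1 + j0.05 → |·| ≈ 1.0012, ∠ ≈ 2.86°
|G| = 0.04 · 5.099 / (1.4142 · 1.0012) ≈ 0.14405
Gain = 20 log₁₀(0.14405) ≈ -16.83 dB

-16.8 dB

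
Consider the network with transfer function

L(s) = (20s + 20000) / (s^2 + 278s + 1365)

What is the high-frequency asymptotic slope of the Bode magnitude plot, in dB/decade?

-20 dB/decade

Each pole contributes −20 dB/decade at high frequency; each zero contributes +20 dB/decade.
Net: 1 zero(s) − 2 pole(s) → -20 dB/decade.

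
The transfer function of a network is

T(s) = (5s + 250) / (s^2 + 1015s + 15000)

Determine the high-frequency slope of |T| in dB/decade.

-20 dB/decade

Each pole contributes −20 dB/decade at high frequency; each zero contributes +20 dB/decade.
Net: 1 zero(s) − 2 pole(s) → -20 dB/decade.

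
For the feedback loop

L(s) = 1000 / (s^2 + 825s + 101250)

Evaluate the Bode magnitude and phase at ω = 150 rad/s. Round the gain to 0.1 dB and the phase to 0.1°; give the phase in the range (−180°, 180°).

Substitute s = j150:
Numerator: 1000 = 1000 + j0
Denominator: (j150)^2 + 825(j150) + 101250 = 78750 + j123750
|N| = √(1000² + 0²) ≈ 1000, ∠N ≈ 0.00°
|D| = √(78750² + 123750²) ≈ 1.4668e+05, ∠D ≈ 57.53°
|L| = 1000 / 1.4668e+05 ≈ 0.0068176
Gain = 20 log₁₀(0.0068176) ≈ -43.33 dB
∠L = 0.00° − 57.53° = -57.53°

-43.3 dB, -57.5°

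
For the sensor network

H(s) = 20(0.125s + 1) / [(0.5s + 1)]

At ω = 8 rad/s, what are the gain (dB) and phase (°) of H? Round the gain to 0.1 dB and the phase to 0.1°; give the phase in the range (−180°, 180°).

16.7 dB, -31.0°

At ω = 8 rad/s:
zero (1 + j8·0.125) = 1 + j1 → |·| ≈ 1.4142, ∠ ≈ 45.00°
pole (1 + j8·0.5) = 1 + j4 → |·| ≈ 4.1231, ∠ ≈ 75.96°
|H| = 20 · 1.4142 / (4.1231) ≈ 6.8599
Gain = 20 log₁₀(6.8599) ≈ 16.73 dB
∠H = (45.00°) − (75.96°) = -30.96°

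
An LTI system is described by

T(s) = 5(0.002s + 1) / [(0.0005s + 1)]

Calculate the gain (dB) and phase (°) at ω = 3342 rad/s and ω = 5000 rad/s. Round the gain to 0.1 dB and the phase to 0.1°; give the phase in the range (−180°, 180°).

ω = 3342: 24.8 dB, 22.4°; ω = 5000: 25.4 dB, 16.1°

At ω = 3342 rad/s:
zero (1 + j3342·0.002) = 1 + j6.684 → |·| ≈ 6.7584, ∠ ≈ 81.49°
pole (1 + j3342·0.0005) = 1 + j1.671 → |·| ≈ 1.9474, ∠ ≈ 59.10°
|T| = 5 · 6.7584 / (1.9474) ≈ 17.352
Gain = 20 log₁₀(17.352) ≈ 24.79 dB
∠T = (81.49°) − (59.10°) = 22.39°

At ω = 5000 rad/s:
zero (1 + j5000·0.002) = 1 + j10 → |·| ≈ 10.05, ∠ ≈ 84.29°
pole (1 + j5000·0.0005) = 1 + j2.5 → |·| ≈ 2.6926, ∠ ≈ 68.20°
|T| = 5 · 10.05 / (2.6926) ≈ 18.662
Gain = 20 log₁₀(18.662) ≈ 25.42 dB
∠T = (84.29°) − (68.20°) = 16.09°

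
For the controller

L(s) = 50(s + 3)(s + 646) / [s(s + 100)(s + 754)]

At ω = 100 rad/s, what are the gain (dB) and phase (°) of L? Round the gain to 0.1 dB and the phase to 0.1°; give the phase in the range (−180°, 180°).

-10.3 dB, -45.5°

At s = jω = j100:
zero (s+3): 3 + j100 → |·| = √(3²+100²) = √10009 ≈ 100.04, ∠ = arctan(100/3) ≈ 88.28°
zero (s+646): 646 + j100 → |·| = √(646²+100²) = √427316 ≈ 653.69, ∠ = arctan(100/646) ≈ 8.80°
pole (s+100): 100 + j100 → |·| = √(100²+100²) = √20000 ≈ 141.42, ∠ = arctan(100/100) ≈ 45.00°
pole (s+754): 754 + j100 → |·| = √(754²+100²) = √578516 ≈ 760.6, ∠ = arctan(100/754) ≈ 7.55°
pole at origin: |s| = 100, ∠ = 90.00° (in denominator)
|L| = 50 · 65395 / 1.0756e+07 ≈ 0.30399
Gain = 20 log₁₀(0.30399) ≈ -10.34 dB
∠L = 97.08° − 142.55° = -45.47°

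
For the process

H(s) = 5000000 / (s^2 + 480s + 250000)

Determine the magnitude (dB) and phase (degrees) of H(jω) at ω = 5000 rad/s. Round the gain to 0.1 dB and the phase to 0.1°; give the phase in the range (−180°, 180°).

At s = jω = j5000:
quadratic: (j5000)² + 480·j5000 + 250000 = -24750000 + j2400000 → |·| ≈ 2.4866e+07, ∠ ≈ 174.46°
|H| = 5000000 / 2.4866e+07 ≈ 0.20108
Gain = 20 log₁₀(0.20108) ≈ -13.93 dB
∠H = 0.00° − 174.46° = -174.46°

-13.9 dB, -174.5°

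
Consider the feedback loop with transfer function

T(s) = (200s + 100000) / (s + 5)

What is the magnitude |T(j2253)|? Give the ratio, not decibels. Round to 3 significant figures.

Substitute s = j2253:
Numerator: 200(j2253) + 100000 = 100000 + j450600
Denominator: (j2253) + 5 = 5 + j2253
|N| = √(100000² + 450600²) ≈ 4.6156e+05, ∠N ≈ 77.49°
|D| = √(5² + 2253²) ≈ 2253, ∠D ≈ 89.87°
|T| = 4.6156e+05 / 2253 ≈ 204.86

205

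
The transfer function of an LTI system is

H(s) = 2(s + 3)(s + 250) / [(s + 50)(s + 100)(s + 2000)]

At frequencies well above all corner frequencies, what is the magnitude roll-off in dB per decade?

-20 dB/decade

Each pole contributes −20 dB/decade at high frequency; each zero contributes +20 dB/decade.
Net: 2 zero(s) − 3 pole(s) → -20 dB/decade.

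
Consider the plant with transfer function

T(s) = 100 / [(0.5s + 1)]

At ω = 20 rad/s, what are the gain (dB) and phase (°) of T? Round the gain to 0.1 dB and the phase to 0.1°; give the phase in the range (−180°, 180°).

At ω = 20 rad/s:
pole (1 + j20·0.5) = 1 + j10 → |·| ≈ 10.05, ∠ ≈ 84.29°
|T| = 100 · 1 / (10.05) ≈ 9.9502
Gain = 20 log₁₀(9.9502) ≈ 19.96 dB
∠T = (0°) − (84.29°) = -84.29°

20.0 dB, -84.3°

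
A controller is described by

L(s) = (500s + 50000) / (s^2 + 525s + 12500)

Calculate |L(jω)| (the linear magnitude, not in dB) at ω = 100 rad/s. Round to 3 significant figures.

Substitute s = j100:
Numerator: 500(j100) + 50000 = 50000 + j50000
Denominator: (j100)^2 + 525(j100) + 12500 = 2500 + j52500
|N| = √(50000² + 50000²) ≈ 70711, ∠N ≈ 45.00°
|D| = √(2500² + 52500²) ≈ 52559, ∠D ≈ 87.27°
|L| = 70711 / 52559 ≈ 1.3454

1.35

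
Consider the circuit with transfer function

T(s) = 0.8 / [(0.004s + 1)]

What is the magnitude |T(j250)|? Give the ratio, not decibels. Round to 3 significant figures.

0.566

At ω = 250 rad/s:
pole (1 + j250·0.004) = 1 + j1 → |·| ≈ 1.4142, ∠ ≈ 45.00°
|T| = 0.8 · 1 / (1.4142) ≈ 0.56569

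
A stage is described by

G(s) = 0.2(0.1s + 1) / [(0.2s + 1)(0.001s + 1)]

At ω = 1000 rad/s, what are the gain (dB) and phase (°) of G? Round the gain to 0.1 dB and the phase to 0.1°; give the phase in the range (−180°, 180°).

-23.0 dB, -45.3°

At ω = 1000 rad/s:
zero (1 + j1000·0.1) = 1 + j100 → |·| ≈ 100, ∠ ≈ 89.43°
pole (1 + j1000·0.2) = 1 + j200 → |·| ≈ 200, ∠ ≈ 89.71°
pole (1 + j1000·0.001) = 1 + j1 → |·| ≈ 1.4142, ∠ ≈ 45.00°
|G| = 0.2 · 100 / (200 · 1.4142) ≈ 0.070711
Gain = 20 log₁₀(0.070711) ≈ -23.01 dB
∠G = (89.43°) − (89.71° + 45.00°) = -45.28°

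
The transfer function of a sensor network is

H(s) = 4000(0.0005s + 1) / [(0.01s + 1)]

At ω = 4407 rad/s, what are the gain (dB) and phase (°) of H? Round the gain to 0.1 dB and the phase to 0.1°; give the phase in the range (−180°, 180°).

46.8 dB, -23.1°

At ω = 4407 rad/s:
zero (1 + j4407·0.0005) = 1 + j2.2035 → |·| ≈ 2.4198, ∠ ≈ 65.59°
pole (1 + j4407·0.01) = 1 + j44.07 → |·| ≈ 44.081, ∠ ≈ 88.70°
|H| = 4000 · 2.4198 / (44.081) ≈ 219.58
Gain = 20 log₁₀(219.58) ≈ 46.83 dB
∠H = (65.59°) − (88.70°) = -23.11°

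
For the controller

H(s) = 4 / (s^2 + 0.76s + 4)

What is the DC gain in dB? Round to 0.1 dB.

H(0) = 4 / 4 = 1
20 log₁₀(1) ≈ 0.00 dB

0.0 dB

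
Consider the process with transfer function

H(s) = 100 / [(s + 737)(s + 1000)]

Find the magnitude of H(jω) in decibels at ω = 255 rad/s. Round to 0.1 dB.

At s = jω = j255:
pole (s+737): 737 + j255 → |·| = √(737²+255²) = √608194 ≈ 779.87, ∠ = arctan(255/737) ≈ 19.09°
pole (s+1000): 1000 + j255 → |·| = √(1000²+255²) = √1065025 ≈ 1032, ∠ = arctan(255/1000) ≈ 14.31°
|H| = 100 / 8.0483e+05 ≈ 0.00012425
Gain = 20 log₁₀(0.00012425) ≈ -78.11 dB

-78.1 dB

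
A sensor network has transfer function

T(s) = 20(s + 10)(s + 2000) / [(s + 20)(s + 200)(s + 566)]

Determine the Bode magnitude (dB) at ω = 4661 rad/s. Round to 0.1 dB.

At s = jω = j4661:
zero (s+10): 10 + j4661 → |·| = √(10²+4661²) = √21725021 ≈ 4661, ∠ = arctan(4661/10) ≈ 89.88°
zero (s+2000): 2000 + j4661 → |·| = √(2000²+4661²) = √25724921 ≈ 5072, ∠ = arctan(4661/2000) ≈ 66.78°
pole (s+20): 20 + j4661 → |·| = √(20²+4661²) = √21725321 ≈ 4661, ∠ = arctan(4661/20) ≈ 89.75°
pole (s+200): 200 + j4661 → |·| = √(200²+4661²) = √21764921 ≈ 4665.3, ∠ = arctan(4661/200) ≈ 87.54°
pole (s+566): 566 + j4661 → |·| = √(566²+4661²) = √22045277 ≈ 4695.2, ∠ = arctan(4661/566) ≈ 83.08°
|T| = 20 · 2.3641e+07 / 1.021e+11 ≈ 0.004631
Gain = 20 log₁₀(0.004631) ≈ -46.69 dB

-46.7 dB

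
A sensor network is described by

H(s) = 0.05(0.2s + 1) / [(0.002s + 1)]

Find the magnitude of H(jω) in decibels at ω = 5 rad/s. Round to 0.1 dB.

At ω = 5 rad/s:
zero (1 + j5·0.2) = 1 + j1 → |·| ≈ 1.4142, ∠ ≈ 45.00°
pole (1 + j5·0.002) = 1 + j0.01 → |·| ≈ 1, ∠ ≈ 0.57°
|H| = 0.05 · 1.4142 / (1) ≈ 0.07071
Gain = 20 log₁₀(0.07071) ≈ -23.01 dB

-23.0 dB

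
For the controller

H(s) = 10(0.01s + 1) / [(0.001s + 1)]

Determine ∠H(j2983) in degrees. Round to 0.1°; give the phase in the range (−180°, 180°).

16.6°

At ω = 2983 rad/s:
zero (1 + j2983·0.01) = 1 + j29.83 → |·| ≈ 29.847, ∠ ≈ 88.08°
pole (1 + j2983·0.001) = 1 + j2.983 → |·| ≈ 3.1462, ∠ ≈ 71.47°
∠H = (88.08°) − (71.47°) = 16.61°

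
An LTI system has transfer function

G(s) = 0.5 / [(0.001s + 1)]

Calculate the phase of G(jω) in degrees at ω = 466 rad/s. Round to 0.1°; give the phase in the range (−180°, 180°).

At ω = 466 rad/s:
pole (1 + j466·0.001) = 1 + j0.466 → |·| ≈ 1.1032, ∠ ≈ 24.99°
∠G = (0°) − (24.99°) = -24.99°

-25.0°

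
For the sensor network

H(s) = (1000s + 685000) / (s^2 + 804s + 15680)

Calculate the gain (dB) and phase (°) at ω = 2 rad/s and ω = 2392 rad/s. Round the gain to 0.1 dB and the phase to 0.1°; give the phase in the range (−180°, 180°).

ω = 2: 32.8 dB, -5.7°; ω = 2392: -7.7 dB, -87.4°

Substitute s = j2:
Numerator: 1000(j2) + 685000 = 685000 + j2000
Denominator: (j2)^2 + 804(j2) + 15680 = 15676 + j1608
|N| = √(685000² + 2000²) ≈ 6.85e+05, ∠N ≈ 0.17°
|D| = √(15676² + 1608²) ≈ 15758, ∠D ≈ 5.86°
|H| = 6.85e+05 / 15758 ≈ 43.47
Gain = 20 log₁₀(43.47) ≈ 32.76 dB
∠H = 0.17° − 5.86° = -5.69°

Substitute s = j2392:
Numerator: 1000(j2392) + 685000 = 685000 + j2392000
Denominator: (j2392)^2 + 804(j2392) + 15680 = -5705984 + j1923168
|N| = √(685000² + 2392000²) ≈ 2.4881e+06, ∠N ≈ 74.02°
|D| = √(5705984² + 1923168²) ≈ 6.0214e+06, ∠D ≈ 161.37°
|H| = 2.4881e+06 / 6.0214e+06 ≈ 0.41321
Gain = 20 log₁₀(0.41321) ≈ -7.68 dB
∠H = 74.02° − 161.37° = -87.35°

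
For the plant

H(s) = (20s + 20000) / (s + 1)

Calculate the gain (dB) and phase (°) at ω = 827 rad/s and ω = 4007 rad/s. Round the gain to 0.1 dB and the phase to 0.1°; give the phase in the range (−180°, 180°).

ω = 827: 29.9 dB, -50.3°; ω = 4007: 26.3 dB, -14.0°

Substitute s = j827:
Numerator: 20(j827) + 20000 = 20000 + j16540
Denominator: (j827) + 1 = 1 + j827
|N| = √(20000² + 16540²) ≈ 25953, ∠N ≈ 39.59°
|D| = √(1² + 827²) ≈ 827, ∠D ≈ 89.93°
|H| = 25953 / 827 ≈ 31.382
Gain = 20 log₁₀(31.382) ≈ 29.93 dB
∠H = 39.59° − 89.93° = -50.34°

Substitute s = j4007:
Numerator: 20(j4007) + 20000 = 20000 + j80140
Denominator: (j4007) + 1 = 1 + j4007
|N| = √(20000² + 80140²) ≈ 82598, ∠N ≈ 75.99°
|D| = √(1² + 4007²) ≈ 4007, ∠D ≈ 89.99°
|H| = 82598 / 4007 ≈ 20.613
Gain = 20 log₁₀(20.613) ≈ 26.28 dB
∠H = 75.99° − 89.99° = -14.00°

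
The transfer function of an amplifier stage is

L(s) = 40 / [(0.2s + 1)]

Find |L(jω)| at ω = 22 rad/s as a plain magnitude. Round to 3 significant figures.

8.86

At ω = 22 rad/s:
pole (1 + j22·0.2) = 1 + j4.4 → |·| ≈ 4.5122, ∠ ≈ 77.20°
|L| = 40 · 1 / (4.5122) ≈ 8.8649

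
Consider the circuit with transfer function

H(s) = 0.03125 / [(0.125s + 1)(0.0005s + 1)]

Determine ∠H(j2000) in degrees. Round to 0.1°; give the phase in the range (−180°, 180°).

-134.8°

At ω = 2000 rad/s:
pole (1 + j2000·0.125) = 1 + j250 → |·| ≈ 250, ∠ ≈ 89.77°
pole (1 + j2000·0.0005) = 1 + j1 → |·| ≈ 1.4142, ∠ ≈ 45.00°
∠H = (0°) − (89.77° + 45.00°) = -134.77°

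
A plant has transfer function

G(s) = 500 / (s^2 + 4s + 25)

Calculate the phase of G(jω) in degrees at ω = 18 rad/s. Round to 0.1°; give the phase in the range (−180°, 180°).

-166.5°

At s = jω = j18:
quadratic: (j18)² + 4·j18 + 25 = -299 + j72 → |·| ≈ 307.55, ∠ ≈ 166.46°
∠G = 0.00° − 166.46° = -166.46°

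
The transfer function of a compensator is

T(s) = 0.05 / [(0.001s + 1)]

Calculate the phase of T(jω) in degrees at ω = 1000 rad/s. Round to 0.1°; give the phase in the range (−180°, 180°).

-45.0°

At ω = 1000 rad/s:
pole (1 + j1000·0.001) = 1 + j1 → |·| ≈ 1.4142, ∠ ≈ 45.00°
∠T = (0°) − (45.00°) = -45.00°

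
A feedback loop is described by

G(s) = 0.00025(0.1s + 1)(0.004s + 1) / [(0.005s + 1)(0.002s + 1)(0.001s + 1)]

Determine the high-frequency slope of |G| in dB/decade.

-20 dB/decade

Each pole contributes −20 dB/decade at high frequency; each zero contributes +20 dB/decade.
Net: 2 zero(s) − 3 pole(s) → -20 dB/decade.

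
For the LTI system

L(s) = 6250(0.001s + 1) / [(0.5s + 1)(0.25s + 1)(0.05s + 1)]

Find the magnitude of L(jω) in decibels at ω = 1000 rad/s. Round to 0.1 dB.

At ω = 1000 rad/s:
zero (1 + j1000·0.001) = 1 + j1 → |·| ≈ 1.4142, ∠ ≈ 45.00°
pole (1 + j1000·0.5) = 1 + j500 → |·| ≈ 500, ∠ ≈ 89.89°
pole (1 + j1000·0.25) = 1 + j250 → |·| ≈ 250, ∠ ≈ 89.77°
pole (1 + j1000·0.05) = 1 + j50 → |·| ≈ 50.01, ∠ ≈ 88.85°
|L| = 6250 · 1.4142 / (500 · 250 · 50.01) ≈ 0.0014139
Gain = 20 log₁₀(0.0014139) ≈ -56.99 dB

-57.0 dB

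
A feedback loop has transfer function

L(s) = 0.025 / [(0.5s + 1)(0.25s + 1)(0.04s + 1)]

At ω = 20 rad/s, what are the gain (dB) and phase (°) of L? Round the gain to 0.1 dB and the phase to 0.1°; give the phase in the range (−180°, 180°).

-68.4 dB, 158.4°

At ω = 20 rad/s:
pole (1 + j20·0.5) = 1 + j10 → |·| ≈ 10.05, ∠ ≈ 84.29°
pole (1 + j20·0.25) = 1 + j5 → |·| ≈ 5.099, ∠ ≈ 78.69°
pole (1 + j20·0.04) = 1 + j0.8 → |·| ≈ 1.2806, ∠ ≈ 38.66°
|L| = 0.025 · 1 / (10.05 · 5.099 · 1.2806) ≈ 0.00038096
Gain = 20 log₁₀(0.00038096) ≈ -68.38 dB
∠L = (0°) − (84.29° + 78.69° + 38.66°) = -201.64° ≡ 158.36° (principal value)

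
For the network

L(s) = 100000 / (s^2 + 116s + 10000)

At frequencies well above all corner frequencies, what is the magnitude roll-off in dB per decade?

Each pole contributes −20 dB/decade at high frequency; each zero contributes +20 dB/decade.
Net: 0 zero(s) − 2 pole(s) → -40 dB/decade.

-40 dB/decade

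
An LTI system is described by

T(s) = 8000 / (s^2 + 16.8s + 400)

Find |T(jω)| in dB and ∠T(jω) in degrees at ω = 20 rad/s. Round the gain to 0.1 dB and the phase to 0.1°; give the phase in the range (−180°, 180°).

27.5 dB, -90.0°

At s = jω = j20:
quadratic: (j20)² + 16.8·j20 + 400 = 0 + j336 → |·| ≈ 336, ∠ ≈ 90.00°
|T| = 8000 / 336 ≈ 23.81
Gain = 20 log₁₀(23.81) ≈ 27.54 dB
∠T = 0.00° − 90.00° = -90.00°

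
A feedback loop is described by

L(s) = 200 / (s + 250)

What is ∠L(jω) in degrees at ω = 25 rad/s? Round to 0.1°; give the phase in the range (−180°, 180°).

-5.7°

At s = jω = j25:
pole (s+250): 250 + j25 → |·| = √(250²+25²) = √63125 ≈ 251.25, ∠ = arctan(25/250) ≈ 5.71°
∠L = 0.00° − 5.71° = -5.71°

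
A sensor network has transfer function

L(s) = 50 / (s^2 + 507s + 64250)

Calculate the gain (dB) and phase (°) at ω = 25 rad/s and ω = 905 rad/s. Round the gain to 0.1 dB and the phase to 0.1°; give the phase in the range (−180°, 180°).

Substitute s = j25:
Numerator: 50 = 50 + j0
Denominator: (j25)^2 + 507(j25) + 64250 = 63625 + j12675
|N| = √(50² + 0²) ≈ 50, ∠N ≈ 0.00°
|D| = √(63625² + 12675²) ≈ 64875, ∠D ≈ 11.27°
|L| = 50 / 64875 ≈ 0.00077071
Gain = 20 log₁₀(0.00077071) ≈ -62.26 dB
∠L = 0.00° − 11.27° = -11.27°

Substitute s = j905:
Numerator: 50 = 50 + j0
Denominator: (j905)^2 + 507(j905) + 64250 = -754775 + j458835
|N| = √(50² + 0²) ≈ 50, ∠N ≈ 0.00°
|D| = √(754775² + 458835²) ≈ 8.833e+05, ∠D ≈ 148.70°
|L| = 50 / 8.833e+05 ≈ 5.6606e-05
Gain = 20 log₁₀(5.6606e-05) ≈ -84.94 dB
∠L = 0.00° − 148.70° = -148.70°

ω = 25: -62.3 dB, -11.3°; ω = 905: -84.9 dB, -148.7°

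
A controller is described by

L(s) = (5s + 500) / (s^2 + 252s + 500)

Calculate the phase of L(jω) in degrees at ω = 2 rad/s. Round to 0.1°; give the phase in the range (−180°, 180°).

-44.3°

Substitute s = j2:
Numerator: 5(j2) + 500 = 500 + j10
Denominator: (j2)^2 + 252(j2) + 500 = 496 + j504
|N| = √(500² + 10²) ≈ 500.1, ∠N ≈ 1.15°
|D| = √(496² + 504²) ≈ 707.13, ∠D ≈ 45.46°
∠L = 1.15° − 45.46° = -44.31°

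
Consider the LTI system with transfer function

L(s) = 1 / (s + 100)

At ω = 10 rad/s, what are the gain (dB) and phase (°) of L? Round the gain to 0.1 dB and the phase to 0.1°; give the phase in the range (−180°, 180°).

-40.0 dB, -5.7°

Substitute s = j10:
Numerator: 1 = 1 + j0
Denominator: (j10) + 100 = 100 + j10
|N| = √(1² + 0²) ≈ 1, ∠N ≈ 0.00°
|D| = √(100² + 10²) ≈ 100.5, ∠D ≈ 5.71°
|L| = 1 / 100.5 ≈ 0.0099502
Gain = 20 log₁₀(0.0099502) ≈ -40.04 dB
∠L = 0.00° − 5.71° = -5.71°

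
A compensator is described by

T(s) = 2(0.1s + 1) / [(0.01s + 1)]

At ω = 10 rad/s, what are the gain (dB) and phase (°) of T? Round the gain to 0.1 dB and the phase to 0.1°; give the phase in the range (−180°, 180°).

At ω = 10 rad/s:
zero (1 + j10·0.1) = 1 + j1 → |·| ≈ 1.4142, ∠ ≈ 45.00°
pole (1 + j10·0.01) = 1 + j0.1 → |·| ≈ 1.005, ∠ ≈ 5.71°
|T| = 2 · 1.4142 / (1.005) ≈ 2.8143
Gain = 20 log₁₀(2.8143) ≈ 8.99 dB
∠T = (45.00°) − (5.71°) = 39.29°

9.0 dB, 39.3°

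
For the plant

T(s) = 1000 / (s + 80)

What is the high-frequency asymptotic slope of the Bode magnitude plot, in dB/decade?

-20 dB/decade

Each pole contributes −20 dB/decade at high frequency; each zero contributes +20 dB/decade.
Net: 0 zero(s) − 1 pole(s) → -20 dB/decade.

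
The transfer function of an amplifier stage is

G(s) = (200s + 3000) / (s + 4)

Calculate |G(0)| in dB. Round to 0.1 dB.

G(0) = 3000 / 4 = 750
20 log₁₀(750) ≈ 57.50 dB

57.5 dB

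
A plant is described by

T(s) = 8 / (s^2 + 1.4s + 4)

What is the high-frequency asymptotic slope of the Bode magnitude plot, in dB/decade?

-40 dB/decade

Each pole contributes −20 dB/decade at high frequency; each zero contributes +20 dB/decade.
Net: 0 zero(s) − 2 pole(s) → -40 dB/decade.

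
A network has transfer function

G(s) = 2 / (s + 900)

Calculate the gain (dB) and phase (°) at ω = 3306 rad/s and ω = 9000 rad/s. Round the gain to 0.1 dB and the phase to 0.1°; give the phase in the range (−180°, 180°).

ω = 3306: -64.7 dB, -74.8°; ω = 9000: -73.1 dB, -84.3°

At s = jω = j3306:
pole (s+900): 900 + j3306 → |·| = √(900²+3306²) = √11739636 ≈ 3426.3, ∠ = arctan(3306/900) ≈ 74.77°
|G| = 2 / 3426.3 ≈ 0.00058372
Gain = 20 log₁₀(0.00058372) ≈ -64.68 dB
∠G = 0.00° − 74.77° = -74.77°

At s = jω = j9000:
pole (s+900): 900 + j9000 → |·| = √(900²+9000²) = √81810000 ≈ 9044.9, ∠ = arctan(9000/900) ≈ 84.29°
|G| = 2 / 9044.9 ≈ 0.00022112
Gain = 20 log₁₀(0.00022112) ≈ -73.11 dB
∠G = 0.00° − 84.29° = -84.29°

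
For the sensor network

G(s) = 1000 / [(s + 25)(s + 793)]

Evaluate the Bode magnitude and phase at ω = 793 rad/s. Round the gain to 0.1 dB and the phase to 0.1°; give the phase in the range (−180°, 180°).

At s = jω = j793:
pole (s+25): 25 + j793 → |·| = √(25²+793²) = √629474 ≈ 793.39, ∠ = arctan(793/25) ≈ 88.19°
pole (s+793): 793 + j793 → |·| = √(793²+793²) = √1257698 ≈ 1121.5, ∠ = arctan(793/793) ≈ 45.00°
|G| = 1000 / 8.8979e+05 ≈ 0.0011239
Gain = 20 log₁₀(0.0011239) ≈ -58.99 dB
∠G = 0.00° − 133.19° = -133.19°

-59.0 dB, -133.2°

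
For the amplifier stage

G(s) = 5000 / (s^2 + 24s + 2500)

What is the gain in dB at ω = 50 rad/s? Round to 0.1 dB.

At s = jω = j50:
quadratic: (j50)² + 24·j50 + 2500 = 0 + j1200 → |·| ≈ 1200, ∠ ≈ 90.00°
|G| = 5000 / 1200 ≈ 4.1667
Gain = 20 log₁₀(4.1667) ≈ 12.40 dB

12.4 dB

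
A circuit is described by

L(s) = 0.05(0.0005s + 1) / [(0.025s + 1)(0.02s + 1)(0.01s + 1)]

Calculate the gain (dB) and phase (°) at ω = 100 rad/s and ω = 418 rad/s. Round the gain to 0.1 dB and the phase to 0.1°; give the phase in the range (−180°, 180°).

ω = 100: -44.6 dB, -173.8°; ω = 418: -77.4 dB, 127.5°

At ω = 100 rad/s:
zero (1 + j100·0.0005) = 1 + j0.05 → |·| ≈ 1.0012, ∠ ≈ 2.86°
pole (1 + j100·0.025) = 1 + j2.5 → |·| ≈ 2.6926, ∠ ≈ 68.20°
pole (1 + j100·0.02) = 1 + j2 → |·| ≈ 2.2361, ∠ ≈ 63.43°
pole (1 + j100·0.01) = 1 + j1 → |·| ≈ 1.4142, ∠ ≈ 45.00°
|L| = 0.05 · 1.0012 / (2.6926 · 2.2361 · 1.4142) ≈ 0.0058792
Gain = 20 log₁₀(0.0058792) ≈ -44.61 dB
∠L = (2.86°) − (68.20° + 63.43° + 45.00°) = -173.77°

At ω = 418 rad/s:
zero (1 + j418·0.0005) = 1 + j0.209 → |·| ≈ 1.0216, ∠ ≈ 11.80°
pole (1 + j418·0.025) = 1 + j10.45 → |·| ≈ 10.498, ∠ ≈ 84.53°
pole (1 + j418·0.02) = 1 + j8.36 → |·| ≈ 8.4196, ∠ ≈ 83.18°
pole (1 + j418·0.01) = 1 + j4.18 → |·| ≈ 4.298, ∠ ≈ 76.55°
|L| = 0.05 · 1.0216 / (10.498 · 8.4196 · 4.298) ≈ 0.00013446
Gain = 20 log₁₀(0.00013446) ≈ -77.43 dB
∠L = (11.80°) − (84.53° + 83.18° + 76.55°) = -232.46° ≡ 127.54° (principal value)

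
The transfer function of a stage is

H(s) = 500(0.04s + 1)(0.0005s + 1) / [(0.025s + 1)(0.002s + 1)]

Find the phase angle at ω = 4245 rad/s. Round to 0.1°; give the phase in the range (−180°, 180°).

At ω = 4245 rad/s:
zero (1 + j4245·0.04) = 1 + j169.8 → |·| ≈ 169.8, ∠ ≈ 89.66°
zero (1 + j4245·0.0005) = 1 + j2.1225 → |·| ≈ 2.3463, ∠ ≈ 64.77°
pole (1 + j4245·0.025) = 1 + j106.125 → |·| ≈ 106.13, ∠ ≈ 89.46°
pole (1 + j4245·0.002) = 1 + j8.49 → |·| ≈ 8.5487, ∠ ≈ 83.28°
∠H = (89.66° + 64.77°) − (89.46° + 83.28°) = -18.31°

-18.3°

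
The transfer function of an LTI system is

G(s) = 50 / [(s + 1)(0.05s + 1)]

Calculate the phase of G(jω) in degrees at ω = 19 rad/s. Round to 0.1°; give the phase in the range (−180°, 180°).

-130.5°

At ω = 19 rad/s:
pole (1 + j19·1) = 1 + j19 → |·| ≈ 19.026, ∠ ≈ 86.99°
pole (1 + j19·0.05) = 1 + j0.95 → |·| ≈ 1.3793, ∠ ≈ 43.53°
∠G = (0°) − (86.99° + 43.53°) = -130.52°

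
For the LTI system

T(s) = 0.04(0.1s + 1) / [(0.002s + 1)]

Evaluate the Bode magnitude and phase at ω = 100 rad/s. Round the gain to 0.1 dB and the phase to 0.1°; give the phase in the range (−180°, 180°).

-8.1 dB, 73.0°

At ω = 100 rad/s:
zero (1 + j100·0.1) = 1 + j10 → |·| ≈ 10.05, ∠ ≈ 84.29°
pole (1 + j100·0.002) = 1 + j0.2 → |·| ≈ 1.0198, ∠ ≈ 11.31°
|T| = 0.04 · 10.05 / (1.0198) ≈ 0.39419
Gain = 20 log₁₀(0.39419) ≈ -8.09 dB
∠T = (84.29°) − (11.31°) = 72.98°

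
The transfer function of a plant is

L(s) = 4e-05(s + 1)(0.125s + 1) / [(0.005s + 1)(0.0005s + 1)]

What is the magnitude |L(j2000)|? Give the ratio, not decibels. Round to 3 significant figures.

At ω = 2000 rad/s:
zero (1 + j2000·1) = 1 + j2000 → |·| ≈ 2000, ∠ ≈ 89.97°
zero (1 + j2000·0.125) = 1 + j250 → |·| ≈ 250, ∠ ≈ 89.77°
pole (1 + j2000·0.005) = 1 + j10 → |·| ≈ 10.05, ∠ ≈ 84.29°
pole (1 + j2000·0.0005) = 1 + j1 → |·| ≈ 1.4142, ∠ ≈ 45.00°
|L| = 4e-05 · 2000 · 250 / (10.05 · 1.4142) ≈ 1.4072

1.41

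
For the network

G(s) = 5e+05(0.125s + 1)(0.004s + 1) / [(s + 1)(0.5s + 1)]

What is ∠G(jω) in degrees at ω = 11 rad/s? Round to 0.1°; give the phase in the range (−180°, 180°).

At ω = 11 rad/s:
zero (1 + j11·0.125) = 1 + j1.375 → |·| ≈ 1.7002, ∠ ≈ 53.97°
zero (1 + j11·0.004) = 1 + j0.044 → |·| ≈ 1.001, ∠ ≈ 2.52°
pole (1 + j11·1) = 1 + j11 → |·| ≈ 11.045, ∠ ≈ 84.81°
pole (1 + j11·0.5) = 1 + j5.5 → |·| ≈ 5.5902, ∠ ≈ 79.70°
∠G = (53.97° + 2.52°) − (84.81° + 79.70°) = -108.02°

-108.0°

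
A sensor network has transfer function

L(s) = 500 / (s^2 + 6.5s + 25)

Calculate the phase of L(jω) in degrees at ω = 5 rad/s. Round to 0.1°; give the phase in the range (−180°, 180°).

-90.0°

At s = jω = j5:
quadratic: (j5)² + 6.5·j5 + 25 = 0 + j32.5 → |·| ≈ 32.5, ∠ ≈ 90.00°
∠L = 0.00° − 90.00° = -90.00°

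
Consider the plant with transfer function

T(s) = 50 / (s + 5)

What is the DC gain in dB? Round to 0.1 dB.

20.0 dB

T(0) = 50 / 5 = 10
20 log₁₀(10) ≈ 20.00 dB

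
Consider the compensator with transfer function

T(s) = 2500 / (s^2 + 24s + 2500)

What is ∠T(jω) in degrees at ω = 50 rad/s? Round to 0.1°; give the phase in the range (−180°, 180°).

At s = jω = j50:
quadratic: (j50)² + 24·j50 + 2500 = 0 + j1200 → |·| ≈ 1200, ∠ ≈ 90.00°
∠T = 0.00° − 90.00° = -90.00°

-90.0°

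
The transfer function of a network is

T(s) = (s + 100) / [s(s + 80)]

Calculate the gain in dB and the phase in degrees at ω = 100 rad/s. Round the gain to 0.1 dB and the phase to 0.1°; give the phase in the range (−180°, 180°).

-39.1 dB, -96.3°

At s = jω = j100:
zero (s+100): 100 + j100 → |·| = √(100²+100²) = √20000 ≈ 141.42, ∠ = arctan(100/100) ≈ 45.00°
pole (s+80): 80 + j100 → |·| = √(80²+100²) = √16400 ≈ 128.06, ∠ = arctan(100/80) ≈ 51.34°
pole at origin: |s| = 100, ∠ = 90.00° (in denominator)
|T| = 1 · 141.42 / 12806 ≈ 0.011043
Gain = 20 log₁₀(0.011043) ≈ -39.14 dB
∠T = 45.00° − 141.34° = -96.34°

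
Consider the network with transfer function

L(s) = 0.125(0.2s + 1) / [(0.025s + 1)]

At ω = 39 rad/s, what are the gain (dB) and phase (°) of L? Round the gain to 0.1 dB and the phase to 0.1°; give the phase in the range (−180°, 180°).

At ω = 39 rad/s:
zero (1 + j39·0.2) = 1 + j7.8 → |·| ≈ 7.8638, ∠ ≈ 82.69°
pole (1 + j39·0.025) = 1 + j0.975 → |·| ≈ 1.3966, ∠ ≈ 44.27°
|L| = 0.125 · 7.8638 / (1.3966) ≈ 0.70383
Gain = 20 log₁₀(0.70383) ≈ -3.05 dB
∠L = (82.69°) − (44.27°) = 38.42°

-3.1 dB, 38.4°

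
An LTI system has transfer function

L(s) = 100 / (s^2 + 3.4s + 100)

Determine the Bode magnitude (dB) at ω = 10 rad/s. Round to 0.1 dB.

At s = jω = j10:
quadratic: (j10)² + 3.4·j10 + 100 = 0 + j34 → |·| ≈ 34, ∠ ≈ 90.00°
|L| = 100 / 34 ≈ 2.9412
Gain = 20 log₁₀(2.9412) ≈ 9.37 dB

9.4 dB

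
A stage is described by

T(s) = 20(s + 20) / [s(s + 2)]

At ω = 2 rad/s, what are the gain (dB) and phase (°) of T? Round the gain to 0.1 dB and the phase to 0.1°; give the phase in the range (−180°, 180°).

At s = jω = j2:
zero (s+20): 20 + j2 → |·| = √(20²+2²) = √404 ≈ 20.1, ∠ = arctan(2/20) ≈ 5.71°
pole (s+2): 2 + j2 → |·| = √(2²+2²) = √8 ≈ 2.8284, ∠ = arctan(2/2) ≈ 45.00°
pole at origin: |s| = 2, ∠ = 90.00° (in denominator)
|T| = 20 · 20.1 / 5.6568 ≈ 71.065
Gain = 20 log₁₀(71.065) ≈ 37.03 dB
∠T = 5.71° − 135.00° = -129.29°

37.0 dB, -129.3°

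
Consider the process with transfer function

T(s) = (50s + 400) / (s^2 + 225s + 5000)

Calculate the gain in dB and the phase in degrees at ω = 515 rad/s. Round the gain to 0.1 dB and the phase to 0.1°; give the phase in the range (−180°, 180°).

Substitute s = j515:
Numerator: 50(j515) + 400 = 400 + j25750
Denominator: (j515)^2 + 225(j515) + 5000 = -260225 + j115875
|N| = √(400² + 25750²) ≈ 25753, ∠N ≈ 89.11°
|D| = √(260225² + 115875²) ≈ 2.8486e+05, ∠D ≈ 156.00°
|T| = 25753 / 2.8486e+05 ≈ 0.090406
Gain = 20 log₁₀(0.090406) ≈ -20.88 dB
∠T = 89.11° − 156.00° = -66.89°

-20.9 dB, -66.9°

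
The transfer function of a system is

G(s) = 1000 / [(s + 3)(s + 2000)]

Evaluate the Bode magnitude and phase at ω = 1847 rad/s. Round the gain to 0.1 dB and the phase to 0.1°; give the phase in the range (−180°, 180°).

At s = jω = j1847:
pole (s+3): 3 + j1847 → |·| = √(3²+1847²) = √3411418 ≈ 1847, ∠ = arctan(1847/3) ≈ 89.91°
pole (s+2000): 2000 + j1847 → |·| = √(2000²+1847²) = √7411409 ≈ 2722.4, ∠ = arctan(1847/2000) ≈ 42.72°
|G| = 1000 / 5.0283e+06 ≈ 0.00019887
Gain = 20 log₁₀(0.00019887) ≈ -74.03 dB
∠G = 0.00° − 132.63° = -132.63°

-74.0 dB, -132.6°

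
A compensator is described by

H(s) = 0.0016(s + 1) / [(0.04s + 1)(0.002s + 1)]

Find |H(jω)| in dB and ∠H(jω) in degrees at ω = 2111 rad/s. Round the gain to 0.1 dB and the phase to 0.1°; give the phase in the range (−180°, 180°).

At ω = 2111 rad/s:
zero (1 + j2111·1) = 1 + j2111 → |·| ≈ 2111, ∠ ≈ 89.97°
pole (1 + j2111·0.04) = 1 + j84.44 → |·| ≈ 84.446, ∠ ≈ 89.32°
pole (1 + j2111·0.002) = 1 + j4.222 → |·| ≈ 4.3388, ∠ ≈ 76.67°
|H| = 0.0016 · 2111 / (84.446 · 4.3388) ≈ 0.0092185
Gain = 20 log₁₀(0.0092185) ≈ -40.71 dB
∠H = (89.97°) − (89.32° + 76.67°) = -76.02°

-40.7 dB, -76.0°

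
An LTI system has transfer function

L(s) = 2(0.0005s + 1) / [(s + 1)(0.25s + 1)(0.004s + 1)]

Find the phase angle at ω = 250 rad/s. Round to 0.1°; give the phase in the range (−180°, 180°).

143.3°

At ω = 250 rad/s:
zero (1 + j250·0.0005) = 1 + j0.125 → |·| ≈ 1.0078, ∠ ≈ 7.13°
pole (1 + j250·1) = 1 + j250 → |·| ≈ 250, ∠ ≈ 89.77°
pole (1 + j250·0.25) = 1 + j62.5 → |·| ≈ 62.508, ∠ ≈ 89.08°
pole (1 + j250·0.004) = 1 + j1 → |·| ≈ 1.4142, ∠ ≈ 45.00°
∠L = (7.13°) − (89.77° + 89.08° + 45.00°) = -216.72° ≡ 143.28° (principal value)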